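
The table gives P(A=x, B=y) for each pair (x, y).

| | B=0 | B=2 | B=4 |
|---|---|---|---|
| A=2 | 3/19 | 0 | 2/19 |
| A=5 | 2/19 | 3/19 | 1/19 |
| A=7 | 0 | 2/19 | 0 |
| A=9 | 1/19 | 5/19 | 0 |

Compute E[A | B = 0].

25/6

P(B = 0) = 6/19.
Summing A·P(A=x,B=y) over the conditioning event gives 25/19.
E[A | B = 0] = (25/19) / (6/19) = 25/6.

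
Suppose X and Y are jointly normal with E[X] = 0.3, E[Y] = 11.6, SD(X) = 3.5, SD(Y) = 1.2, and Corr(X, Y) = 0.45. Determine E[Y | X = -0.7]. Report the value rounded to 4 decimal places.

E[Y | X=x] = μ_Y + ρ(σ_Y/σ_X)(x − μ_X) for jointly normal variables.
E[Y | X=-0.7] = 11.6 + (0.45)·(1.2/3.5)·(-0.7 − (0.3)) = 11.6 + (0.15429)·(-1) = 11.4457.

11.4457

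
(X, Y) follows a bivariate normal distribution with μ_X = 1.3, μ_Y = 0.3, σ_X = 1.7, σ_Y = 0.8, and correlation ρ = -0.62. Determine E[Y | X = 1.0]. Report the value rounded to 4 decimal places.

E[Y | X=x] = μ_Y + ρ(σ_Y/σ_X)(x − μ_X) for jointly normal variables.
E[Y | X=1.0] = 0.3 + (-0.62)·(0.8/1.7)·(1.0 − (1.3)) = 0.3 + (-0.29176)·(-0.3) = 0.3875.

0.3875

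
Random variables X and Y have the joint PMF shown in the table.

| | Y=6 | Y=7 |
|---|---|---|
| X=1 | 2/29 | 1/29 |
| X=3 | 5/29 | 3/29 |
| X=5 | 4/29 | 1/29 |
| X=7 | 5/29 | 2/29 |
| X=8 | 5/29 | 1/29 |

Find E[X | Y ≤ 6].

16/3

P(Y ≤ 6) = 21/29.
Σ X·P over the event = 1·(2/29) + 3·(5/29) + 5·(4/29) + 7·(5/29) + 8·(5/29) = 112/29.
E[X | Y ≤ 6] = (112/29) / (21/29) = 16/3.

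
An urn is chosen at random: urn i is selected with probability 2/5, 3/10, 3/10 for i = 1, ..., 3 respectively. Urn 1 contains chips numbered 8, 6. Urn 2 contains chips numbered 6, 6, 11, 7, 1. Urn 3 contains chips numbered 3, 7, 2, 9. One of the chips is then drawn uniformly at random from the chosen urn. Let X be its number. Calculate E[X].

1247/200

E[X | urn 1] = (8+6)/2 = 7.
E[X | urn 2] = (6+6+11+7+1)/5 = 31/5.
E[X | urn 3] = (3+7+2+9)/4 = 21/4.
E[X] = (2/5)·(7) + (3/10)·(31/5) + (3/10)·(21/4) = 1247/200.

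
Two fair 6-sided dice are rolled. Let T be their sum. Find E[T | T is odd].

P(T is odd) = 1/2.
Σ over the event: 3·1/18 + 5·1/9 + 7·1/6 + 9·1/9 + 11·1/18 = 7/2.
E[T | T is odd] = (7/2) / (1/2) = 7.

7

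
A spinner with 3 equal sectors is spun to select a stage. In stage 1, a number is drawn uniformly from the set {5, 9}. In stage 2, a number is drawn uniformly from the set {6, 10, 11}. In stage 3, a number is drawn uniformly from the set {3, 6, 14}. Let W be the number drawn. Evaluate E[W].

E[W | stage 1] = (5+9)/2 = 7.
E[W | stage 2] = (6+10+11)/3 = 9.
E[W | stage 3] = (3+6+14)/3 = 23/3.
By the law of total expectation,
E[W] = (1/3)·(7) + (1/3)·(9) + (1/3)·(23/3) = 71/9.

71/9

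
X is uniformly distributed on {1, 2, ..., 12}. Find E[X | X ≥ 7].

19/2

Given X ≥ 7, X is equally likely to be any of {7, 8, 9, 10, 11, 12}.
E[X | X ≥ 7] = (7 + 8 + 9 + 10 + 11 + 12) / 6 = 19/2.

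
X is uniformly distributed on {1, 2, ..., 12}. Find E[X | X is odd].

6

Given X is odd, X is equally likely to be any of {1, 3, 5, 7, 9, 11}.
E[X | X is odd] = (1 + 3 + 5 + 7 + 9 + 11) / 6 = 6.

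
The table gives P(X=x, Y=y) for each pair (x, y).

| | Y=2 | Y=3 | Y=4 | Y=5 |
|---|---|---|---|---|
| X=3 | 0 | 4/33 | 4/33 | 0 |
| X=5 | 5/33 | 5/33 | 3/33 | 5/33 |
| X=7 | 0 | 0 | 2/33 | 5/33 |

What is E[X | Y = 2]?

5

P(Y = 2) = 5/33.
Σ X·P over the event = 5·(5/33) = 25/33.
E[X | Y = 2] = (25/33) / (5/33) = 5.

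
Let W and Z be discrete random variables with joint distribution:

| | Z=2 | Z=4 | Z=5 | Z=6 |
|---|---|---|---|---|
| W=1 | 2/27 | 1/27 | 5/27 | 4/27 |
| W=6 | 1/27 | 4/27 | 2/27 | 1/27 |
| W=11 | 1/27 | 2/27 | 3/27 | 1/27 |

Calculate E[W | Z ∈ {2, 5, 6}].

P(Z ∈ {2, 5, 6}) = 20/27.
Summing W·P(W=x,Z=y) over the conditioning event gives 10/3.
E[W | Z ∈ {2, 5, 6}] = (10/3) / (20/27) = 9/2.

9/2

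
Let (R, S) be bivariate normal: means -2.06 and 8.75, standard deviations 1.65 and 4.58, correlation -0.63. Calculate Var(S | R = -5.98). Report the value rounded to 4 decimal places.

The conditional variance in a bivariate normal is σ_S²(1 − ρ²), independent of x.
Var(S | R=-5.98) = (4.58)²·(1 − (-0.63)²) = 20.9764·0.6031 = 12.6509.

12.6509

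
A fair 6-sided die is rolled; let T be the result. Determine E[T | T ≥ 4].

5

Given T ≥ 4, T is equally likely to be any of {4, 5, 6}.
E[T | T ≥ 4] = (4 + 5 + 6) / 3 = 5.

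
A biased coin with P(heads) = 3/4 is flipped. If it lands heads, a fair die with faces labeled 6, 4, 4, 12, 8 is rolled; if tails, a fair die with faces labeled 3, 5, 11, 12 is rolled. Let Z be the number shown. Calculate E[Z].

E[Z | heads] = (6+4+4+12+8)/5 = 34/5.
E[Z | tails] = (3+5+11+12)/4 = 31/4.
By the law of total expectation,
E[Z] = (3/4)·(34/5) + (1/4)·(31/4) = 563/80.

563/80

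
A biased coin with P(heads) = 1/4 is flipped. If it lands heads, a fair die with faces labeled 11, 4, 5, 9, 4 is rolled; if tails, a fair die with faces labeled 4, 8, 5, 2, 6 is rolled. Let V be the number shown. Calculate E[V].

27/5

E[V | heads] = (11+4+5+9+4)/5 = 33/5.
E[V | tails] = (4+8+5+2+6)/5 = 5.
By the law of total expectation,
E[V] = (1/4)·(33/5) + (3/4)·(5) = 27/5.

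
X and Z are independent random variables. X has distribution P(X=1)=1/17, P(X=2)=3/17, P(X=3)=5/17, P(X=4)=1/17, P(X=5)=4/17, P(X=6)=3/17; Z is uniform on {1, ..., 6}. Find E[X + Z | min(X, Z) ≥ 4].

P(min(X, Z) ≥ 4) = 4/17.
Summing (X+Z)·P(x,y) over outcomes with min(X, Z) ≥ 4 gives 41/17.
E[X + Z | min(X, Z) ≥ 4] = (41/17) / (4/17) = 41/4.

41/4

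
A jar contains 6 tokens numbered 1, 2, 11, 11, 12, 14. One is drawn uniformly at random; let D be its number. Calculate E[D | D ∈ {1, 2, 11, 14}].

39/5

P(D ∈ {1, 2, 11, 14}) = 5/6.
Σ over the event: 1·1/6 + 2·1/6 + 11·1/3 + 14·1/6 = 13/2.
E[D | D ∈ {1, 2, 11, 14}] = (13/2) / (5/6) = 39/5.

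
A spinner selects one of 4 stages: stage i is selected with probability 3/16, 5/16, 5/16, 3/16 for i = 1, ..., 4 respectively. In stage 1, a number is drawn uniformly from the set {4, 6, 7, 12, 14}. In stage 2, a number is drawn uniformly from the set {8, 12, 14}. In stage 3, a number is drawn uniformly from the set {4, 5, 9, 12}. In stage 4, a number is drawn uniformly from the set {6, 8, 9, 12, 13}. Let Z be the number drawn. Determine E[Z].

4463/480

E[Z | stage 1] = (4+6+7+12+14)/5 = 43/5.
E[Z | stage 2] = (8+12+14)/3 = 34/3.
E[Z | stage 3] = (4+5+9+12)/4 = 15/2.
E[Z | stage 4] = (6+8+9+12+13)/5 = 48/5.
By the law of total expectation,
E[Z] = (3/16)·(43/5) + (5/16)·(34/3) + (5/16)·(15/2) + (3/16)·(48/5) = 4463/480.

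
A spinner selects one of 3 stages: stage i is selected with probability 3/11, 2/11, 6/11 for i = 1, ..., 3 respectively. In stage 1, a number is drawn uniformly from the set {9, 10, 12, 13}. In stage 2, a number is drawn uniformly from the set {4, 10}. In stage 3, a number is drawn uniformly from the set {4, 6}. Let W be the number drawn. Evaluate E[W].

E[W | stage 1] = (9+10+12+13)/4 = 11.
E[W | stage 2] = (4+10)/2 = 7.
E[W | stage 3] = (4+6)/2 = 5.
By the law of total expectation,
E[W] = (3/11)·(11) + (2/11)·(7) + (6/11)·(5) = 7.

7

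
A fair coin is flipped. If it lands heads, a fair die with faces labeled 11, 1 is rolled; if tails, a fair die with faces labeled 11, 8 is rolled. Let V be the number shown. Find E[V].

E[V | heads] = (11+1)/2 = 6.
E[V | tails] = (11+8)/2 = 19/2.
By the law of total expectation,
E[V] = (1/2)·(6) + (1/2)·(19/2) = 31/4.

31/4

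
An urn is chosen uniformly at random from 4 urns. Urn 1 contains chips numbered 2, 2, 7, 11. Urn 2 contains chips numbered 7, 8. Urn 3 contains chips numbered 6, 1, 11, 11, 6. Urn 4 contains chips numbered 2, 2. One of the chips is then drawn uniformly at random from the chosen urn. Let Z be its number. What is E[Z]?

11/2

E[Z | urn 1] = (2+2+7+11)/4 = 11/2.
E[Z | urn 2] = (7+8)/2 = 15/2.
E[Z | urn 3] = (6+1+11+11+6)/5 = 7.
E[Z | urn 4] = (2+2)/2 = 2.
E[Z] = (1/4)·(11/2) + (1/4)·(15/2) + (1/4)·(7) + (1/4)·(2) = 11/2.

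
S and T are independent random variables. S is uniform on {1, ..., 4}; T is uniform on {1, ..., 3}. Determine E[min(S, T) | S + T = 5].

5/3

Outcomes with S + T = 5: (2,3), (3,2), (4,1), each with probability 1/12.
E[min(S, T) | S + T = 5] = (2 + 2 + 1) / 3 = 5/3.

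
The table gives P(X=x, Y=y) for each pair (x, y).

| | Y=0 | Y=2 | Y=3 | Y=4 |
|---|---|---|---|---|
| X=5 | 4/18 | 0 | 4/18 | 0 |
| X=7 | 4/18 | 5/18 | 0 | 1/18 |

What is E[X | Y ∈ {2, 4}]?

7

P(Y ∈ {2, 4}) = 1/3.
Σ X·P over the event = 7·(5/18) + 7·(1/18) = 7/3.
E[X | Y ∈ {2, 4}] = (7/3) / (1/3) = 7.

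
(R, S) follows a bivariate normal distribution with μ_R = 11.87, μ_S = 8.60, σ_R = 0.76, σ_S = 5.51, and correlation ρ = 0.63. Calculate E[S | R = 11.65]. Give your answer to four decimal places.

The regression of S on R has slope ρ·σ_S/σ_R and passes through (μ_R, μ_S).
E[S | R=11.65] = 8.60 + (0.63)·(5.51/0.76)·(11.65 − (11.87)) = 8.60 + (4.5675)·(-0.22) = 7.5952.

7.5952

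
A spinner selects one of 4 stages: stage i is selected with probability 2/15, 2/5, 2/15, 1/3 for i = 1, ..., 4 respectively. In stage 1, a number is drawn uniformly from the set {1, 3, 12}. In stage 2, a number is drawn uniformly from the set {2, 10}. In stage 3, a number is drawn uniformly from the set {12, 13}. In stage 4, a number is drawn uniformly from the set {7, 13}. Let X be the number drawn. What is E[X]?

E[X | stage 1] = (1+3+12)/3 = 16/3.
E[X | stage 2] = (2+10)/2 = 6.
E[X | stage 3] = (12+13)/2 = 25/2.
E[X | stage 4] = (7+13)/2 = 10.
E[X] = (2/15)·(16/3) + (2/5)·(6) + (2/15)·(25/2) + (1/3)·(10) = 73/9.

73/9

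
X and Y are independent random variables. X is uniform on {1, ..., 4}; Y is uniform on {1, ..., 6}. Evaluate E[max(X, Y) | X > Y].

P(X > Y) = 1/4.
Summing max(X,Y)·P(x,y) over outcomes with X > Y gives 5/6.
E[max(X, Y) | X > Y] = (5/6) / (1/4) = 10/3.

10/3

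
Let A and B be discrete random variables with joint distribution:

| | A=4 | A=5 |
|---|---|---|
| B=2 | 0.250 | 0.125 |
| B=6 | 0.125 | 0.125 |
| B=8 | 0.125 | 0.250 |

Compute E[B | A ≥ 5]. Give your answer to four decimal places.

P(A ≥ 5) = 0.500.
Summing B·P(A=x,B=y) over the conditioning event gives 3.000.
E[B | A ≥ 5] = (3.000) / (0.500) = 6.0000.

6.0000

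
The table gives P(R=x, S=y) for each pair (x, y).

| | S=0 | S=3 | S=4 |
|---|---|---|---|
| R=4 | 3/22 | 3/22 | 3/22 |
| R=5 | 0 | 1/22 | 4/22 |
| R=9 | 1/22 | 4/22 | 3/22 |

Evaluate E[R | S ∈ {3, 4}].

P(S ∈ {3, 4}) = 9/11.
Summing R·P(R=x,S=y) over the conditioning event gives 56/11.
E[R | S ∈ {3, 4}] = (56/11) / (9/11) = 56/9.

56/9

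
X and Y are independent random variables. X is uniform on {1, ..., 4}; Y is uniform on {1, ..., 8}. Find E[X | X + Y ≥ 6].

30/11

P(X + Y ≥ 6) = 11/16.
Summing X·P(x,y) over outcomes with X + Y ≥ 6 gives 15/8.
E[X | X + Y ≥ 6] = (15/8) / (11/16) = 30/11.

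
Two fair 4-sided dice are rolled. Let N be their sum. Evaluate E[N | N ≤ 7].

P(N ≤ 7) = 15/16.
Σ over the event: 2·1/16 + 3·1/8 + 4·3/16 + 5·1/4 + 6·3/16 + 7·1/8 = 9/2.
E[N | N ≤ 7] = (9/2) / (15/16) = 24/5.

24/5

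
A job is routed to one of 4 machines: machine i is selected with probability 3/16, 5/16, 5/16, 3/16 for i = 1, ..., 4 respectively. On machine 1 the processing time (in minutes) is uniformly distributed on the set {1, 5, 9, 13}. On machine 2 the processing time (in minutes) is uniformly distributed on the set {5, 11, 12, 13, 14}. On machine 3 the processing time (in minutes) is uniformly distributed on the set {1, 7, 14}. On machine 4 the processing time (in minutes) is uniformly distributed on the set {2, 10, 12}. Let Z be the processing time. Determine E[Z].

205/24

E[Z | machine 1] = (1+5+9+13)/4 = 7.
E[Z | machine 2] = (5+11+12+13+14)/5 = 11.
E[Z | machine 3] = (1+7+14)/3 = 22/3.
E[Z | machine 4] = (2+10+12)/3 = 8.
By the law of total expectation,
E[Z] = (3/16)·(7) + (5/16)·(11) + (5/16)·(22/3) + (3/16)·(8) = 205/24.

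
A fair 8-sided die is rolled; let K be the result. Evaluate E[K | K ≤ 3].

2

Given K ≤ 3, K is equally likely to be any of {1, 2, 3}.
E[K | K ≤ 3] = (1 + 2 + 3) / 3 = 2.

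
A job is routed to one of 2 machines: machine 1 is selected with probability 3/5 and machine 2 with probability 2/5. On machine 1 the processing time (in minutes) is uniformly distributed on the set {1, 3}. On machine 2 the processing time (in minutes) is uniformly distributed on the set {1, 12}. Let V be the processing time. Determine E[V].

19/5

E[V | machine 1] = (1+3)/2 = 2.
E[V | machine 2] = (1+12)/2 = 13/2.
E[V] = (3/5)·(2) + (2/5)·(13/2) = 19/5.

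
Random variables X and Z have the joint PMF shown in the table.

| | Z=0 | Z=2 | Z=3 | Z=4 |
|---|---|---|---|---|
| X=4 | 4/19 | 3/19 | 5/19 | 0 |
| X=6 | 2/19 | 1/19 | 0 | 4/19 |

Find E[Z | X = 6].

P(X = 6) = 7/19.
Σ Z·P over the event = 0·(2/19) + 2·(1/19) + 4·(4/19) = 18/19.
E[Z | X = 6] = (18/19) / (7/19) = 18/7.

18/7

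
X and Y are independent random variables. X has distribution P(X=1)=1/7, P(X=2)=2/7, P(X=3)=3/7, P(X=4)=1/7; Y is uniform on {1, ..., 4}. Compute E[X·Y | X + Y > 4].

17/2

P(X + Y > 4) = 9/14.
Summing XY·P(x,y) over outcomes with X + Y > 4 gives 153/28.
E[X·Y | X + Y > 4] = (153/28) / (9/14) = 17/2.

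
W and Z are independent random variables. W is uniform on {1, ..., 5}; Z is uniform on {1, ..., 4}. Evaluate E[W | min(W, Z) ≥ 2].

7/2

P(min(W, Z) ≥ 2) = 3/5.
Summing W·P(x,y) over outcomes with min(W, Z) ≥ 2 gives 21/10.
E[W | min(W, Z) ≥ 2] = (21/10) / (3/5) = 7/2.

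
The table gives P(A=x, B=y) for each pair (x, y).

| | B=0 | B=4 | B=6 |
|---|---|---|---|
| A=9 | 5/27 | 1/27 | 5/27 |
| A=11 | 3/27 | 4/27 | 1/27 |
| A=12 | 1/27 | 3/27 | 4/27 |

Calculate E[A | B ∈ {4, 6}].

193/18

P(B ∈ {4, 6}) = 2/3.
Σ A·P over the event = 9·(1/27) + 9·(5/27) + 11·(4/27) + 11·(1/27) + 12·(3/27) + 12·(4/27) = 193/27.
E[A | B ∈ {4, 6}] = (193/27) / (2/3) = 193/18.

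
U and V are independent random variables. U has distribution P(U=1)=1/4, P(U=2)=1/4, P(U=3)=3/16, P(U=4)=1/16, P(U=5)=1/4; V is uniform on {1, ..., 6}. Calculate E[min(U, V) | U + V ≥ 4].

P(U + V ≥ 4) = 7/8.
Summing min(U,V)·P(x,y) over outcomes with U + V ≥ 4 gives 199/96.
E[min(U, V) | U + V ≥ 4] = (199/96) / (7/8) = 199/84.

199/84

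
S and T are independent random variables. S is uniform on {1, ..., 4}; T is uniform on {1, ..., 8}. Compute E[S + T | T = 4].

P(T = 4) = 1/8.
Summing (S+T)·P(x,y) over outcomes with T = 4 gives 13/16.
E[S + T | T = 4] = (13/16) / (1/8) = 13/2.

13/2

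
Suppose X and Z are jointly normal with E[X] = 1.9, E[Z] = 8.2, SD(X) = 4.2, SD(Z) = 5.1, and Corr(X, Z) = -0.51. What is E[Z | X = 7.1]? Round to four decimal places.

4.9797

The regression of Z on X has slope ρ·σ_Z/σ_X and passes through (μ_X, μ_Z).
E[Z | X=7.1] = 8.2 + (-0.51)·(5.1/4.2)·(7.1 − (1.9)) = 8.2 + (-0.61929)·(5.2) = 4.9797.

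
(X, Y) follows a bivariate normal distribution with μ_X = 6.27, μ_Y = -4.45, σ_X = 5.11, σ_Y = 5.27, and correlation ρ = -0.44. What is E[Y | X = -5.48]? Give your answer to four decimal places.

E[Y | X=x] = μ_Y + ρ(σ_Y/σ_X)(x − μ_X) for jointly normal variables.
E[Y | X=-5.48] = -4.45 + (-0.44)·(5.27/5.11)·(-5.48 − (6.27)) = -4.45 + (-0.45378)·(-11.75) = 0.8819.

0.8819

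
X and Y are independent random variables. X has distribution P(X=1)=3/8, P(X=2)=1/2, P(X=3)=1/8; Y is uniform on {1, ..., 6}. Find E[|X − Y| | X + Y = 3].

P(X + Y = 3) = 7/48.
Summing |X−Y|·P(x,y) over outcomes with X + Y = 3 gives 7/48.
E[|X − Y| | X + Y = 3] = (7/48) / (7/48) = 1.

1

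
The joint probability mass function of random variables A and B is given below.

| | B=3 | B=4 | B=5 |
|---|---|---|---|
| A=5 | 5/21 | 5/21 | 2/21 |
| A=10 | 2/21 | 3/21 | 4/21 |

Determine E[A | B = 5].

25/3

P(B = 5) = 2/7.
Σ A·P over the event = 5·(2/21) + 10·(4/21) = 50/21.
E[A | B = 5] = (50/21) / (2/7) = 25/3.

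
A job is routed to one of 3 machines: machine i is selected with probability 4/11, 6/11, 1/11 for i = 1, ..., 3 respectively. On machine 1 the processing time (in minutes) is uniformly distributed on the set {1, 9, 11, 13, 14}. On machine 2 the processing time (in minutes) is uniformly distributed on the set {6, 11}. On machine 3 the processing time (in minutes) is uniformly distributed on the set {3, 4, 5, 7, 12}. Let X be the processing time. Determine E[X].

478/55

E[X | machine 1] = (1+9+11+13+14)/5 = 48/5.
E[X | machine 2] = (6+11)/2 = 17/2.
E[X | machine 3] = (3+4+5+7+12)/5 = 31/5.
E[X] = (4/11)·(48/5) + (6/11)·(17/2) + (1/11)·(31/5) = 478/55.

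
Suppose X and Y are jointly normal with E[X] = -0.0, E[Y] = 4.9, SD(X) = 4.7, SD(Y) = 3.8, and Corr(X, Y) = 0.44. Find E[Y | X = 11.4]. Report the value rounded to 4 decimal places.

8.9555

E[Y | X=x] = μ_Y + ρ(σ_Y/σ_X)(x − μ_X) for jointly normal variables.
E[Y | X=11.4] = 4.9 + (0.44)·(3.8/4.7)·(11.4 − (-0.0)) = 4.9 + (0.355745)·(11.4) = 8.9555.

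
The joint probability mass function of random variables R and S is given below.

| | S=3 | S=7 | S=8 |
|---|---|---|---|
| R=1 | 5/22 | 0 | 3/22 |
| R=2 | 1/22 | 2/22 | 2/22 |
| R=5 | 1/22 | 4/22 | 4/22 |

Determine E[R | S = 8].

P(S = 8) = 9/22.
Σ R·P over the event = 1·(3/22) + 2·(2/22) + 5·(4/22) = 27/22.
E[R | S = 8] = (27/22) / (9/22) = 3.

3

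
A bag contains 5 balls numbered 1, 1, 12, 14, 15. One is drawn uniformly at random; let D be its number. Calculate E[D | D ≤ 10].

1

P(D ≤ 10) = 2/5.
Σ over the event: 1·2/5 = 2/5.
E[D | D ≤ 10] = (2/5) / (2/5) = 1.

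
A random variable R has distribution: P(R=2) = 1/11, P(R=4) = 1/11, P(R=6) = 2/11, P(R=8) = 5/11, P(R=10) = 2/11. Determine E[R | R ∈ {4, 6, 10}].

P(R ∈ {4, 6, 10}) = 5/11.
Σ over the event: 4·1/11 + 6·2/11 + 10·2/11 = 36/11.
E[R | R ∈ {4, 6, 10}] = (36/11) / (5/11) = 36/5.

36/5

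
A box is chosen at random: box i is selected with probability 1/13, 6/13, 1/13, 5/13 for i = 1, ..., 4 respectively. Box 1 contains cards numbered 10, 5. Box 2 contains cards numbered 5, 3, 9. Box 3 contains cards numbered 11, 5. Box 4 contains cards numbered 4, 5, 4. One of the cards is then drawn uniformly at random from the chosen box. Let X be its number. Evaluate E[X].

E[X | box 1] = (10+5)/2 = 15/2.
E[X | box 2] = (5+3+9)/3 = 17/3.
E[X | box 3] = (11+5)/2 = 8.
E[X | box 4] = (4+5+4)/3 = 13/3.
By the law of total expectation,
E[X] = (1/13)·(15/2) + (6/13)·(17/3) + (1/13)·(8) + (5/13)·(13/3) = 427/78.

427/78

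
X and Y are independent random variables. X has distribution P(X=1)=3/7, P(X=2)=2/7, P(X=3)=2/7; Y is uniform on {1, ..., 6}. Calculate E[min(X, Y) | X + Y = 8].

5/2

P(X + Y = 8) = 2/21.
Summing min(X,Y)·P(x,y) over outcomes with X + Y = 8 gives 5/21.
E[min(X, Y) | X + Y = 8] = (5/21) / (2/21) = 5/2.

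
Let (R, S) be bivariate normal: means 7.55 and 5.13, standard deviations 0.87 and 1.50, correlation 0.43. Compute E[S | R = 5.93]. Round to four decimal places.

For a bivariate normal, E[S | R=x] = μ_S + ρ·(σ_S/σ_R)·(x − μ_R).
E[S | R=5.93] = 5.13 + (0.43)·(1.50/0.87)·(5.93 − (7.55)) = 5.13 + (0.74138)·(-1.62) = 3.9290.

3.9290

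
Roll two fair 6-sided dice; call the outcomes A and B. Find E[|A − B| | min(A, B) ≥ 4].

8/9

Outcomes with min(A, B) ≥ 4: (4,4), (4,5), (4,6), (5,4), (5,5), (5,6), (6,4), (6,5), (6,6), each with probability 1/36.
E[|A − B| | min(A, B) ≥ 4] = (0 + 1 + 2 + 1 + 0 + 1 + 2 + 1 + 0) / 9 = 8/9.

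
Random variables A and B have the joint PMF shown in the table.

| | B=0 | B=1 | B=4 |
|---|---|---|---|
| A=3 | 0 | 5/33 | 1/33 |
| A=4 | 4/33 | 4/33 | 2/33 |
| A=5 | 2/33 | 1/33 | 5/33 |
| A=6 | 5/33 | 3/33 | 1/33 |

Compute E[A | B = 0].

56/11

P(B = 0) = 1/3.
Σ A·P over the event = 4·(4/33) + 5·(2/33) + 6·(5/33) = 56/33.
E[A | B = 0] = (56/33) / (1/3) = 56/11.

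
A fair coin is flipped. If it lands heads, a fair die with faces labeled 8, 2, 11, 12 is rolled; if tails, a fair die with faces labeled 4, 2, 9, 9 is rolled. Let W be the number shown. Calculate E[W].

57/8

E[W | heads] = (8+2+11+12)/4 = 33/4.
E[W | tails] = (4+2+9+9)/4 = 6.
By the law of total expectation,
E[W] = (1/2)·(33/4) + (1/2)·(6) = 57/8.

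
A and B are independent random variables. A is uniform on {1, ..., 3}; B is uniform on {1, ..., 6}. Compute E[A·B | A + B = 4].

10/3

Outcomes with A + B = 4: (1,3), (2,2), (3,1), each with probability 1/18.
E[A·B | A + B = 4] = (3 + 4 + 3) / 3 = 10/3.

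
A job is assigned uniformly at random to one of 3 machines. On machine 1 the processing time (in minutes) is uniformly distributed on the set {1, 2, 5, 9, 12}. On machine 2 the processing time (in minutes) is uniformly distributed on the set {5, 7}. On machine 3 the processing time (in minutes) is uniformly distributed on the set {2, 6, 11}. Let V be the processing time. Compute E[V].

E[V | machine 1] = (1+2+5+9+12)/5 = 29/5.
E[V | machine 2] = (5+7)/2 = 6.
E[V | machine 3] = (2+6+11)/3 = 19/3.
E[V] = (1/3)·(29/5) + (1/3)·(6) + (1/3)·(19/3) = 272/45.

272/45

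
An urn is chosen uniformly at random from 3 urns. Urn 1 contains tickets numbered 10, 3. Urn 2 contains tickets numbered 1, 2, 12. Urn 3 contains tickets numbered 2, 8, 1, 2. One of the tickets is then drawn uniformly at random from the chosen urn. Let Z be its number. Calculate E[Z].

59/12

E[Z | urn 1] = (10+3)/2 = 13/2.
E[Z | urn 2] = (1+2+12)/3 = 5.
E[Z | urn 3] = (2+8+1+2)/4 = 13/4.
By the law of total expectation,
E[Z] = (1/3)·(13/2) + (1/3)·(5) + (1/3)·(13/4) = 59/12.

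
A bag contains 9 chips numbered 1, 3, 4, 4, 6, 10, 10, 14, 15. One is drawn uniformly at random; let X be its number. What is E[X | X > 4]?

11

P(X > 4) = 5/9.
Σ over the event: 6·1/9 + 10·2/9 + 14·1/9 + 15·1/9 = 55/9.
E[X | X > 4] = (55/9) / (5/9) = 11.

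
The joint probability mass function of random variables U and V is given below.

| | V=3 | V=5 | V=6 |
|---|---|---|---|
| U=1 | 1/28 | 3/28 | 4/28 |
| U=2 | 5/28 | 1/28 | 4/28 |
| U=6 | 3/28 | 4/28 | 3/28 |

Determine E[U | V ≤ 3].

P(V ≤ 3) = 9/28.
Σ U·P over the event = 1·(1/28) + 2·(5/28) + 6·(3/28) = 29/28.
E[U | V ≤ 3] = (29/28) / (9/28) = 29/9.

29/9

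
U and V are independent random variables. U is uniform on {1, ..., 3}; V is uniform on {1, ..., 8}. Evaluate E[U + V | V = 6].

8

Outcomes with V = 6: (1,6), (2,6), (3,6), each with probability 1/24.
E[U + V | V = 6] = (7 + 8 + 9) / 3 = 8.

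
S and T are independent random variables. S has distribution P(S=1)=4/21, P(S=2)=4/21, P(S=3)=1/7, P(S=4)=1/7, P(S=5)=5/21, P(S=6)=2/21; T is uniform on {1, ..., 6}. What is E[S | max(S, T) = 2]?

5/3

P(max(S, T) = 2) = 2/21.
Summing S·P(x,y) over outcomes with max(S, T) = 2 gives 10/63.
E[S | max(S, T) = 2] = (10/63) / (2/21) = 5/3.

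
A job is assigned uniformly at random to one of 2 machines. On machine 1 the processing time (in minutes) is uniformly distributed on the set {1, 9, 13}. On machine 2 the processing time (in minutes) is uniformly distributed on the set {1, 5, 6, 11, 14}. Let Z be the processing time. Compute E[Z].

113/15

E[Z | machine 1] = (1+9+13)/3 = 23/3.
E[Z | machine 2] = (1+5+6+11+14)/5 = 37/5.
E[Z] = (1/2)·(23/3) + (1/2)·(37/5) = 113/15.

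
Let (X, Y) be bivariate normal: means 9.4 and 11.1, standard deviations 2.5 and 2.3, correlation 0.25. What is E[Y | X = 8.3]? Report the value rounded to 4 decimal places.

10.8470

E[Y | X=x] = μ_Y + ρ(σ_Y/σ_X)(x − μ_X) for jointly normal variables.
E[Y | X=8.3] = 11.1 + (0.25)·(2.3/2.5)·(8.3 − (9.4)) = 11.1 + (0.23)·(-1.1) = 10.8470.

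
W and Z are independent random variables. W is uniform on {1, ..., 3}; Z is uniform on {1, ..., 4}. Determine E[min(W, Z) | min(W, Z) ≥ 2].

Outcomes with min(W, Z) ≥ 2: (2,2), (2,3), (2,4), (3,2), (3,3), (3,4), each with probability 1/12.
E[min(W, Z) | min(W, Z) ≥ 2] = (2 + 2 + 2 + 2 + 3 + 3) / 6 = 7/3.

7/3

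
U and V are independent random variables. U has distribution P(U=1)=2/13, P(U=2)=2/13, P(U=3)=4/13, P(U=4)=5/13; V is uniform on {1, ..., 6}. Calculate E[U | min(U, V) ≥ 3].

P(min(U, V) ≥ 3) = 6/13.
Summing U·P(x,y) over outcomes with min(U, V) ≥ 3 gives 64/39.
E[U | min(U, V) ≥ 3] = (64/39) / (6/13) = 32/9.

32/9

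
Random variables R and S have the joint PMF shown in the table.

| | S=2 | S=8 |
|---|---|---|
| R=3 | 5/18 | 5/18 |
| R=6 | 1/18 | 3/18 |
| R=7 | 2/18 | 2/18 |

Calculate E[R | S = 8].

47/10

P(S = 8) = 5/9.
Σ R·P over the event = 3·(5/18) + 6·(3/18) + 7·(2/18) = 47/18.
E[R | S = 8] = (47/18) / (5/9) = 47/10.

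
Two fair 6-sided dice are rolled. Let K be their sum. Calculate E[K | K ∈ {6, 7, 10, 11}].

P(K ∈ {6, 7, 10, 11}) = 4/9.
Σ over the event: 6·5/36 + 7·1/6 + 10·1/12 + 11·1/18 = 31/9.
E[K | K ∈ {6, 7, 10, 11}] = (31/9) / (4/9) = 31/4.

31/4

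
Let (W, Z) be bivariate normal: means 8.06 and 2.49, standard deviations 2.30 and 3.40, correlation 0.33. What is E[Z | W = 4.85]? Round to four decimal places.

0.9241

E[Z | W=x] = μ_Z + ρ(σ_Z/σ_W)(x − μ_W) for jointly normal variables.
E[Z | W=4.85] = 2.49 + (0.33)·(3.40/2.30)·(4.85 − (8.06)) = 2.49 + (0.48783)·(-3.21) = 0.9241.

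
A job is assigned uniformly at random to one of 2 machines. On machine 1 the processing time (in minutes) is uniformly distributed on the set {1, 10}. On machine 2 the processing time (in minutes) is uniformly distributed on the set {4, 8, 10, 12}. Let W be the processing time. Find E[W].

E[W | machine 1] = (1+10)/2 = 11/2.
E[W | machine 2] = (4+8+10+12)/4 = 17/2.
E[W] = (1/2)·(11/2) + (1/2)·(17/2) = 7.

7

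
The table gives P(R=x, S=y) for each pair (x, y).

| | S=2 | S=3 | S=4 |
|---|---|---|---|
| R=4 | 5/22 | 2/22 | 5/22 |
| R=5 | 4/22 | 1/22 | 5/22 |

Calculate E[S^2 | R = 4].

59/6

P(R = 4) = 6/11.
Σ S^2·P over the event = 4·(5/22) + 9·(2/22) + 16·(5/22) = 59/11.
E[S^2 | R = 4] = (59/11) / (6/11) = 59/6.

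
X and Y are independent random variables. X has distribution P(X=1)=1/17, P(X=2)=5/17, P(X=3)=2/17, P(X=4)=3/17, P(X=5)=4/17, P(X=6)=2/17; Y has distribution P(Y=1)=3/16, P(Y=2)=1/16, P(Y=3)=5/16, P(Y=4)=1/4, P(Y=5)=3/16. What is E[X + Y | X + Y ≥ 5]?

575/79

P(X + Y ≥ 5) = 237/272.
Summing (X+Y)·P(x,y) over outcomes with X + Y ≥ 5 gives 1725/272.
E[X + Y | X + Y ≥ 5] = (1725/272) / (237/272) = 575/79.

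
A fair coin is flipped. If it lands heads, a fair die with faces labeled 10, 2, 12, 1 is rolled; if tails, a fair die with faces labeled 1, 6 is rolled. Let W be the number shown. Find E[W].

E[W | heads] = (10+2+12+1)/4 = 25/4.
E[W | tails] = (1+6)/2 = 7/2.
E[W] = (1/2)·(25/4) + (1/2)·(7/2) = 39/8.

39/8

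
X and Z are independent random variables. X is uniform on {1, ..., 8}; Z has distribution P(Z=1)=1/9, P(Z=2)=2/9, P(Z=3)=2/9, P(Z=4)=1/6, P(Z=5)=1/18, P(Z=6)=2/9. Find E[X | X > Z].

481/81

P(X > Z) = 9/16.
Summing X·P(x,y) over outcomes with X > Z gives 481/144.
E[X | X > Z] = (481/144) / (9/16) = 481/81.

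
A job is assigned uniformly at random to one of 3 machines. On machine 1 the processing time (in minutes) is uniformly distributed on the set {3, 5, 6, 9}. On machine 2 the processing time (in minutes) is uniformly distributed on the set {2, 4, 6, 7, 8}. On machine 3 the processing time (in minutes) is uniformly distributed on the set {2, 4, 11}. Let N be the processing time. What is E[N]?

1009/180

E[N | machine 1] = (3+5+6+9)/4 = 23/4.
E[N | machine 2] = (2+4+6+7+8)/5 = 27/5.
E[N | machine 3] = (2+4+11)/3 = 17/3.
By the law of total expectation,
E[N] = (1/3)·(23/4) + (1/3)·(27/5) + (1/3)·(17/3) = 1009/180.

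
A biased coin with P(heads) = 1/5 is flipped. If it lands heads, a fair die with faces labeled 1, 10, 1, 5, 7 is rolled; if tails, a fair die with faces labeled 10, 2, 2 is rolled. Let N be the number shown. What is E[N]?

352/75

E[N | heads] = (1+10+1+5+7)/5 = 24/5.
E[N | tails] = (10+2+2)/3 = 14/3.
E[N] = (1/5)·(24/5) + (4/5)·(14/3) = 352/75.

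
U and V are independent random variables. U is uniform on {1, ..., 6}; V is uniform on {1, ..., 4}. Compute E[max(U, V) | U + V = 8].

P(U + V = 8) = 1/8.
Summing max(U,V)·P(x,y) over outcomes with U + V = 8 gives 5/8.
E[max(U, V) | U + V = 8] = (5/8) / (1/8) = 5.

5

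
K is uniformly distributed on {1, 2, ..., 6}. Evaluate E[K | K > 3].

5

Given K > 3, K is equally likely to be any of {4, 5, 6}.
E[K | K > 3] = (4 + 5 + 6) / 3 = 5.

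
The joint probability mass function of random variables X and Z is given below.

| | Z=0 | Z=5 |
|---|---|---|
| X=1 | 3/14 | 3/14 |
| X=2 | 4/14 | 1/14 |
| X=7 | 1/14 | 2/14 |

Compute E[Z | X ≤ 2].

P(X ≤ 2) = 11/14.
Σ Z·P over the event = 0·(3/14) + 5·(3/14) + 0·(4/14) + 5·(1/14) = 10/7.
E[Z | X ≤ 2] = (10/7) / (11/14) = 20/11.

20/11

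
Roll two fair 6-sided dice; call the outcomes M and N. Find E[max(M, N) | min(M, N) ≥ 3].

41/8

P(min(M, N) ≥ 3) = 4/9.
Summing max(M,N)·P(x,y) over outcomes with min(M, N) ≥ 3 gives 41/18.
E[max(M, N) | min(M, N) ≥ 3] = (41/18) / (4/9) = 41/8.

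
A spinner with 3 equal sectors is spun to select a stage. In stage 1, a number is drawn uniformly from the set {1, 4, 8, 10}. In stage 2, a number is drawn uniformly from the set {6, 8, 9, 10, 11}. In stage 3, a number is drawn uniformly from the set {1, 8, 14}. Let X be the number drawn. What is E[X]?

1333/180

E[X | stage 1] = (1+4+8+10)/4 = 23/4.
E[X | stage 2] = (6+8+9+10+11)/5 = 44/5.
E[X | stage 3] = (1+8+14)/3 = 23/3.
By the law of total expectation,
E[X] = (1/3)·(23/4) + (1/3)·(44/5) + (1/3)·(23/3) = 1333/180.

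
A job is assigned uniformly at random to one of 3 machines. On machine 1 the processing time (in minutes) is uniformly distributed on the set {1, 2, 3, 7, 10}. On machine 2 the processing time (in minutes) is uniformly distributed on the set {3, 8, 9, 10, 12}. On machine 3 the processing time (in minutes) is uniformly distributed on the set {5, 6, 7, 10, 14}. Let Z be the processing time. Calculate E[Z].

E[Z | machine 1] = (1+2+3+7+10)/5 = 23/5.
E[Z | machine 2] = (3+8+9+10+12)/5 = 42/5.
E[Z | machine 3] = (5+6+7+10+14)/5 = 42/5.
By the law of total expectation,
E[Z] = (1/3)·(23/5) + (1/3)·(42/5) + (1/3)·(42/5) = 107/15.

107/15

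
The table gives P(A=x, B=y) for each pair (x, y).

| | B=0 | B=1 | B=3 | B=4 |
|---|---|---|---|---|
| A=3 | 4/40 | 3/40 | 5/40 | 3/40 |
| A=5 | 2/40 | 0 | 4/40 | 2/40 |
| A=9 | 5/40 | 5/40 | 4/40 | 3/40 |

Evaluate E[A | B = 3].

71/13

P(B = 3) = 13/40.
Σ A·P over the event = 3·(5/40) + 5·(4/40) + 9·(4/40) = 71/40.
E[A | B = 3] = (71/40) / (13/40) = 71/13.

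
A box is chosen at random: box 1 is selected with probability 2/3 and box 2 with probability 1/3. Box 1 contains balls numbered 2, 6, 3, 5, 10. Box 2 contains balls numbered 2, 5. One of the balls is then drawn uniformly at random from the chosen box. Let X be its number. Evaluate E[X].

E[X | box 1] = (2+6+3+5+10)/5 = 26/5.
E[X | box 2] = (2+5)/2 = 7/2.
E[X] = (2/3)·(26/5) + (1/3)·(7/2) = 139/30.

139/30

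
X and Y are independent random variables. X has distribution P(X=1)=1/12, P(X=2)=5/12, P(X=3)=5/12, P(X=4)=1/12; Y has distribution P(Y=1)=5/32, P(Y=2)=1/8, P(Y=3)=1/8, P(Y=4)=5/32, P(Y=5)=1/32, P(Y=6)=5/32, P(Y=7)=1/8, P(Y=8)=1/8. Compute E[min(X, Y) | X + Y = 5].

P(X + Y = 5) = 25/192.
Summing min(X,Y)·P(x,y) over outcomes with X + Y = 5 gives 15/64.
E[min(X, Y) | X + Y = 5] = (15/64) / (25/192) = 9/5.

9/5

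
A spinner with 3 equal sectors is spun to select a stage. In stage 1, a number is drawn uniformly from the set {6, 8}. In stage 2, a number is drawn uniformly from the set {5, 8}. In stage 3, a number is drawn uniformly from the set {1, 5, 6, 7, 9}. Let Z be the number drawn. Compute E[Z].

E[Z | stage 1] = (6+8)/2 = 7.
E[Z | stage 2] = (5+8)/2 = 13/2.
E[Z | stage 3] = (1+5+6+7+9)/5 = 28/5.
E[Z] = (1/3)·(7) + (1/3)·(13/2) + (1/3)·(28/5) = 191/30.

191/30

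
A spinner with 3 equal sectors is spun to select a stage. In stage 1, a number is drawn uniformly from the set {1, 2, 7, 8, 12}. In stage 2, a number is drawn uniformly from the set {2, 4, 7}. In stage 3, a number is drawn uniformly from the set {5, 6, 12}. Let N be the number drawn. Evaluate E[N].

6

E[N | stage 1] = (1+2+7+8+12)/5 = 6.
E[N | stage 2] = (2+4+7)/3 = 13/3.
E[N | stage 3] = (5+6+12)/3 = 23/3.
E[N] = (1/3)·(6) + (1/3)·(13/3) + (1/3)·(23/3) = 6.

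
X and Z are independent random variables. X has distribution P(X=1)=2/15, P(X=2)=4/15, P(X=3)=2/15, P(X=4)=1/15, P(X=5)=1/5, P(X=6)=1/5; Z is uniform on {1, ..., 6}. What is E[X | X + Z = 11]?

11/2

P(X + Z = 11) = 1/15.
Summing X·P(x,y) over outcomes with X + Z = 11 gives 11/30.
E[X | X + Z = 11] = (11/30) / (1/15) = 11/2.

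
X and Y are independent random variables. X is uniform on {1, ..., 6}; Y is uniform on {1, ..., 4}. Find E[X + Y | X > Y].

47/7

P(X > Y) = 7/12.
Summing (X+Y)·P(x,y) over outcomes with X > Y gives 47/12.
E[X + Y | X > Y] = (47/12) / (7/12) = 47/7.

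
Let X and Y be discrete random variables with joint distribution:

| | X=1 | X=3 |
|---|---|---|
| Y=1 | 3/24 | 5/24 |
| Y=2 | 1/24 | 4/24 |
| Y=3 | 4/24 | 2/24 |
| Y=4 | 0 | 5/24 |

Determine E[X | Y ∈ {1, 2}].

31/13

P(Y ∈ {1, 2}) = 13/24.
Σ X·P over the event = 1·(3/24) + 1·(1/24) + 3·(5/24) + 3·(4/24) = 31/24.
E[X | Y ∈ {1, 2}] = (31/24) / (13/24) = 31/13.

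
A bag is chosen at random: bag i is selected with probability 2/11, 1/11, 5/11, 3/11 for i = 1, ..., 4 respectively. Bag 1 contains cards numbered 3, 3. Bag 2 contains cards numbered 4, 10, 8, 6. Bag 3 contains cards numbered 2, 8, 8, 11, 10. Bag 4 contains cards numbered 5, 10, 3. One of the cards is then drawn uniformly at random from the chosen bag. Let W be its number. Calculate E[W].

70/11

E[W | bag 1] = (3+3)/2 = 3.
E[W | bag 2] = (4+10+8+6)/4 = 7.
E[W | bag 3] = (2+8+8+11+10)/5 = 39/5.
E[W | bag 4] = (5+10+3)/3 = 6.
E[W] = (2/11)·(3) + (1/11)·(7) + (5/11)·(39/5) + (3/11)·(6) = 70/11.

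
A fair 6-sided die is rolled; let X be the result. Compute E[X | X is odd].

Given X is odd, X is equally likely to be any of {1, 3, 5}.
E[X | X is odd] = (1 + 3 + 5) / 3 = 3.

3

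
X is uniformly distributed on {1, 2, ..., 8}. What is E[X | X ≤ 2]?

3/2

Given X ≤ 2, X is equally likely to be any of {1, 2}.
E[X | X ≤ 2] = (1 + 2) / 2 = 3/2.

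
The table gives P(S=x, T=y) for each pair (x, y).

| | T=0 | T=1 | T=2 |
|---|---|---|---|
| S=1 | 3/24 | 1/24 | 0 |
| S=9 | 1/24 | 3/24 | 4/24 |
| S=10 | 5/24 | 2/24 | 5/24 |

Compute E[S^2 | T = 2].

P(T = 2) = 3/8.
Summing S^2·P(S=x,T=y) over the conditioning event gives 103/3.
E[S^2 | T = 2] = (103/3) / (3/8) = 824/9.

824/9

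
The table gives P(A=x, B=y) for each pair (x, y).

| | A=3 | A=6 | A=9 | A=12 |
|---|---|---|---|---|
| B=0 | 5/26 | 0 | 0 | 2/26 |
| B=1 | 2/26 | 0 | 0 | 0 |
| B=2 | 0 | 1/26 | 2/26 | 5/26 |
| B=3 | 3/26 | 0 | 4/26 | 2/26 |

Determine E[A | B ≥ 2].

9

P(B ≥ 2) = 17/26.
Σ A·P over the event = 3·(3/26) + 6·(1/26) + 9·(2/26) + 9·(4/26) + 12·(5/26) + 12·(2/26) = 153/26.
E[A | B ≥ 2] = (153/26) / (17/26) = 9.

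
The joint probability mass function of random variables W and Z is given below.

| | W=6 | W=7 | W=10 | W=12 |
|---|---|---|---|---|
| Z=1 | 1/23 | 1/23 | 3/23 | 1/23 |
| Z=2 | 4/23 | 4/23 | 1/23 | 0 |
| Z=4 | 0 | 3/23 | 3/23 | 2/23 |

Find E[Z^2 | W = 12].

P(W = 12) = 3/23.
Σ Z^2·P over the event = 1·(1/23) + 16·(2/23) = 33/23.
E[Z^2 | W = 12] = (33/23) / (3/23) = 11.

11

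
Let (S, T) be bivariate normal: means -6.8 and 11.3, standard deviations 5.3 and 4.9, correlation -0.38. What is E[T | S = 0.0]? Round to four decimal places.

8.9110

For a bivariate normal, E[T | S=x] = μ_T + ρ·(σ_T/σ_S)·(x − μ_S).
E[T | S=0.0] = 11.3 + (-0.38)·(4.9/5.3)·(0.0 − (-6.8)) = 11.3 + (-0.35132)·(6.8) = 8.9110.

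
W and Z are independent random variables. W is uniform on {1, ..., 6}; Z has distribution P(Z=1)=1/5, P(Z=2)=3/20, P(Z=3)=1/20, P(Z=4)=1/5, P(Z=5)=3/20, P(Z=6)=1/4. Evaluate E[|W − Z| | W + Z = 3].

P(W + Z = 3) = 7/120.
Summing |W−Z|·P(x,y) over outcomes with W + Z = 3 gives 7/120.
E[|W − Z| | W + Z = 3] = (7/120) / (7/120) = 1.

1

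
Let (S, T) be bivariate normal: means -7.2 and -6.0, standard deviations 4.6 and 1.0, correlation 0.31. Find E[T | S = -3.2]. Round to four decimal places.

E[T | S=x] = μ_T + ρ(σ_T/σ_S)(x − μ_S) for jointly normal variables.
E[T | S=-3.2] = -6.0 + (0.31)·(1.0/4.6)·(-3.2 − (-7.2)) = -6.0 + (0.067391)·(4) = -5.7304.

-5.7304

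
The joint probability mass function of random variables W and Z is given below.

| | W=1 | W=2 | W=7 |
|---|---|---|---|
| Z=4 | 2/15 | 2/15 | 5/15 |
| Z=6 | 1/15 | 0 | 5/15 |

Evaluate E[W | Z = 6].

6

P(Z = 6) = 2/5.
Σ W·P over the event = 1·(1/15) + 7·(5/15) = 12/5.
E[W | Z = 6] = (12/5) / (2/5) = 6.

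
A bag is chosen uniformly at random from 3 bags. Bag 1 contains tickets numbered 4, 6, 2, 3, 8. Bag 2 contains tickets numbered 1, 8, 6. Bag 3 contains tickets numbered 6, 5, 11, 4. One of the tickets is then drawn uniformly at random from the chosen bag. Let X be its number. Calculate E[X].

E[X | bag 1] = (4+6+2+3+8)/5 = 23/5.
E[X | bag 2] = (1+8+6)/3 = 5.
E[X | bag 3] = (6+5+11+4)/4 = 13/2.
By the law of total expectation,
E[X] = (1/3)·(23/5) + (1/3)·(5) + (1/3)·(13/2) = 161/30.

161/30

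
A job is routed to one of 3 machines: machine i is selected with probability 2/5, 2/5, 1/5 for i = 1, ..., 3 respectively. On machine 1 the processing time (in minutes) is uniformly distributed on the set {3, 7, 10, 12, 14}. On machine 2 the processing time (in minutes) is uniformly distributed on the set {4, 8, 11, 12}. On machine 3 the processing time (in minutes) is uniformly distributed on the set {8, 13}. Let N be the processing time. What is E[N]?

E[N | machine 1] = (3+7+10+12+14)/5 = 46/5.
E[N | machine 2] = (4+8+11+12)/4 = 35/4.
E[N | machine 3] = (8+13)/2 = 21/2.
By the law of total expectation,
E[N] = (2/5)·(46/5) + (2/5)·(35/4) + (1/5)·(21/2) = 232/25.

232/25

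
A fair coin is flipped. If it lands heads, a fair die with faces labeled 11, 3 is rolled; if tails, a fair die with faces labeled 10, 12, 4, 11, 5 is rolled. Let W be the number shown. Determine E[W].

E[W | heads] = (11+3)/2 = 7.
E[W | tails] = (10+12+4+11+5)/5 = 42/5.
E[W] = (1/2)·(7) + (1/2)·(42/5) = 77/10.

77/10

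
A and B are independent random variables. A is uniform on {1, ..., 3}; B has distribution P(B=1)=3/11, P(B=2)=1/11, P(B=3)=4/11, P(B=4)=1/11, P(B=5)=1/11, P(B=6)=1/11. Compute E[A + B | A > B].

P(A > B) = 7/33.
Summing (A+B)·P(x,y) over outcomes with A > B gives 26/33.
E[A + B | A > B] = (26/33) / (7/33) = 26/7.

26/7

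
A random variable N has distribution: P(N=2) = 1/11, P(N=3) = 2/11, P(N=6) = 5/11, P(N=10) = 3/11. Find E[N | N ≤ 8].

19/4

P(N ≤ 8) = 8/11.
Σ over the event: 2·1/11 + 3·2/11 + 6·5/11 = 38/11.
E[N | N ≤ 8] = (38/11) / (8/11) = 19/4.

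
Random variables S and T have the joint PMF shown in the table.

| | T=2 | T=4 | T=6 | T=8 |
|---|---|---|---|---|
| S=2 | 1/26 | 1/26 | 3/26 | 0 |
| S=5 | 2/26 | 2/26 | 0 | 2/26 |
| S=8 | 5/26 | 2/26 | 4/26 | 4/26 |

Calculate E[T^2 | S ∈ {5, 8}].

P(S ∈ {5, 8}) = 21/26.
Summing T^2·P(S=x,T=y) over the conditioning event gives 310/13.
E[T^2 | S ∈ {5, 8}] = (310/13) / (21/26) = 620/21.

620/21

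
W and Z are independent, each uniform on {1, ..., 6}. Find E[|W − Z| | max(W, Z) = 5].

20/9

P(max(W, Z) = 5) = 1/4.
Summing |W−Z|·P(x,y) over outcomes with max(W, Z) = 5 gives 5/9.
E[|W − Z| | max(W, Z) = 5] = (5/9) / (1/4) = 20/9.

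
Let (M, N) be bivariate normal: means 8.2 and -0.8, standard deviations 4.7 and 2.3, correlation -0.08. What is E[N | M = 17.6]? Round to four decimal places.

-1.1680

The regression of N on M has slope ρ·σ_N/σ_M and passes through (μ_M, μ_N).
E[N | M=17.6] = -0.8 + (-0.08)·(2.3/4.7)·(17.6 − (8.2)) = -0.8 + (-0.039149)·(9.4) = -1.1680.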